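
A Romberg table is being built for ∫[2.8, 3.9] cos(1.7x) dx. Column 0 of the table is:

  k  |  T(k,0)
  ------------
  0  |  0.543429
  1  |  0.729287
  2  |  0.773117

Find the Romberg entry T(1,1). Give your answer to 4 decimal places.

0.7912

T(1,1) = 0.729287 + (0.729287 − 0.543429)/3 = 0.791240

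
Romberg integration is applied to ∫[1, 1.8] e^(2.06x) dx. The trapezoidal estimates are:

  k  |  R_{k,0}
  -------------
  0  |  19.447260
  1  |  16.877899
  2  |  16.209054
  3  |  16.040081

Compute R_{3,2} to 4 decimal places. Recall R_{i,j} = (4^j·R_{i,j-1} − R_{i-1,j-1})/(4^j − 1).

R_{2,1} = 16.209054 + (16.209054 − 16.877899)/3 = 15.986106
R_{3,1} = 16.040081 + (16.040081 − 16.209054)/3 = 15.983757
R_{3,2} = 15.983757 + (15.983757 − 15.986106)/15 = 15.983600

15.9836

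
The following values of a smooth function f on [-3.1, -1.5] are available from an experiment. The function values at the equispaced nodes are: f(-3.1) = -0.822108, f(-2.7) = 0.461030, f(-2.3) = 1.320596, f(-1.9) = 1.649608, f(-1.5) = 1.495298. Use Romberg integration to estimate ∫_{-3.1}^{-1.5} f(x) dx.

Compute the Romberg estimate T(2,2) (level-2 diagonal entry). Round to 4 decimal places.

T(0,0) (trapezoid, 1 panel, h=1.6000): 0.538552
T(1,0) (trapezoid, 2 panels, h=0.8000): 1.325753
T(2,0) (trapezoid, 4 panels, h=0.4000): 1.507132
T(1,1) = 1.325753 + (1.325753 − 0.538552)/3 = 1.588153
T(2,1) = 1.507132 + (1.507132 − 1.325753)/3 = 1.567592
T(2,2) = 1.567592 + (1.567592 − 1.588153)/15 = 1.566221

1.5662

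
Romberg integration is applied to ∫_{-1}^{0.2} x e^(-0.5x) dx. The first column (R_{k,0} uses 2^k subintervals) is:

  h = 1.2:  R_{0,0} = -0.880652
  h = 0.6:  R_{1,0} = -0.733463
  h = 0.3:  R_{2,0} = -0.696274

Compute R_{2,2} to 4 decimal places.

-0.6838

Richardson extrapolation on the trapezoidal column (denominator 4−1=3):
R_{1,1} = -0.733463 + (-0.733463 − (-0.880652))/3 = -0.684400
R_{2,1} = -0.696274 + (-0.696274 − (-0.733463))/3 = -0.683878
R_{2,2} = -0.683878 + (-0.683878 − (-0.684400))/15 = -0.683843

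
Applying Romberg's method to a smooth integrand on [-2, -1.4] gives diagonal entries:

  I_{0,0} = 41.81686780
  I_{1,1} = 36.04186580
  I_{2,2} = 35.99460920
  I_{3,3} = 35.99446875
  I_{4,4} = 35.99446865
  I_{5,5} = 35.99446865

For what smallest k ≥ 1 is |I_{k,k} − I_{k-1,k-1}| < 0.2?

k = 2

|I_{1,1} − I_{0,0}| = 5.77500200 ≥ 0.2
|I_{2,2} − I_{1,1}| = 0.04725660 < 0.2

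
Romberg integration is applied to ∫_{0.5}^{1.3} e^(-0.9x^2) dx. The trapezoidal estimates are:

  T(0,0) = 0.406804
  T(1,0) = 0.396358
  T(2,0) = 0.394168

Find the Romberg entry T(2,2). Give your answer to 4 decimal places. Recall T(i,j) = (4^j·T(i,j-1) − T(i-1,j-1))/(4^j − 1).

Richardson extrapolation on the trapezoidal column (denominator 4−1=3):
T(1,1) = (4·0.396358 − 0.406804) / 3 = 0.392876
T(2,1) = 0.394168 + (0.394168 − 0.396358)/3 = 0.393438
T(2,2) = 0.393438 + (0.393438 − 0.392876)/15 = 0.393475

0.3935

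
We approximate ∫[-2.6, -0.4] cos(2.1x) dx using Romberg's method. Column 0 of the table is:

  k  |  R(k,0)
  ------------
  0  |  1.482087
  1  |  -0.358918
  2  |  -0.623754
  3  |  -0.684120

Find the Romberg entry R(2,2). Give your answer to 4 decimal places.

-0.6947

Richardson extrapolation on the trapezoidal column (denominator 4−1=3):
R(1,1) = -0.358918 + (-0.358918 − 1.482087)/3 = -0.972586
R(2,1) = (4·(-0.623754) − (-0.358918)) / 3 = -0.712033
R(2,2) = -0.712033 + (-0.712033 − (-0.972586))/15 = -0.694663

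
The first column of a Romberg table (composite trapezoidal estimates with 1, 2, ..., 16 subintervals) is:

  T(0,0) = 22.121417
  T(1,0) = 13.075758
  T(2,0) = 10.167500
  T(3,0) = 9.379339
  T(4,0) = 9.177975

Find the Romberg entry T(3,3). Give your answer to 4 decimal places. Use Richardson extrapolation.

9.1107

Richardson extrapolation on the trapezoidal column (denominator 4−1=3):
T(1,1) = 13.075758 + (13.075758 − 22.121417)/3 = 10.060538
T(2,1) = (4·10.167500 − 13.075758) / 3 = 9.198081
T(3,1) = (4·9.379339 − 10.167500) / 3 = 9.116619
T(2,2) = (16·9.198081 − 10.060538) / 15 = 9.140584
T(3,2) = 9.116619 + (9.116619 − 9.198081)/15 = 9.111188
T(3,3) = 9.111188 + (9.111188 − 9.140584)/63 = 9.110721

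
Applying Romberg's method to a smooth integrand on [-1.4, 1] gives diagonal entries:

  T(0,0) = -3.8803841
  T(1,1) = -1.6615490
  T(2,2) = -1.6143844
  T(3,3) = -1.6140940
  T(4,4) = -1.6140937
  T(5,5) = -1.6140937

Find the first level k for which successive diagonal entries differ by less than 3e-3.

k = 3

|T(1,1) − T(0,0)| = 2.2188351 ≥ 3e-3
|T(2,2) − T(1,1)| = 0.0471646 ≥ 3e-3
|T(3,3) − T(2,2)| = 0.0002904 < 3e-3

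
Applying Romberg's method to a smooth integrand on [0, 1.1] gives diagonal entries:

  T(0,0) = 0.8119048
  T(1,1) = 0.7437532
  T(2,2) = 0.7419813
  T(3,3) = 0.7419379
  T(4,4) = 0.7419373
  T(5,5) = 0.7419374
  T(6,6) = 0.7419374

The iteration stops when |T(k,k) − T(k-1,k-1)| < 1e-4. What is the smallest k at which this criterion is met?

|T(1,1) − T(0,0)| = 0.0681516 ≥ 1e-4
|T(2,2) − T(1,1)| = 0.0017719 ≥ 1e-4
|T(3,3) − T(2,2)| = 0.0000434 < 1e-4

k = 3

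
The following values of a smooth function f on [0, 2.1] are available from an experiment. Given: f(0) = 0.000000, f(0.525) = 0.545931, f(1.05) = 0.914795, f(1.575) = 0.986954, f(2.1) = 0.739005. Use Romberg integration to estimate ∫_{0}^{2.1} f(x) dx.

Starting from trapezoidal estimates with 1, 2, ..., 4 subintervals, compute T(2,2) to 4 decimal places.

1.5214

T(0,0) (trapezoid, 1 panel, h=2.1000): 0.775955
T(1,0) (trapezoid, 2 panels, h=1.0500): 1.348512
T(2,0) (trapezoid, 4 panels, h=0.5250): 1.479021
T(1,1) = 1.348512 + (1.348512 − 0.775955)/3 = 1.539364
T(2,1) = 1.479021 + (1.479021 − 1.348512)/3 = 1.522524
T(2,2) = 1.522524 + (1.522524 − 1.539364)/15 = 1.521401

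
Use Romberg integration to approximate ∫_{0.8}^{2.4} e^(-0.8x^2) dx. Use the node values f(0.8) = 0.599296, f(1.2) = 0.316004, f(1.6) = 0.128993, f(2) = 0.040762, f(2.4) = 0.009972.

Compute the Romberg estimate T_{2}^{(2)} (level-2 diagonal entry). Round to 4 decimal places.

0.3063

T_{0}^{(0)} (trapezoid, 1 panel, h=1.6000): 0.487414
T_{1}^{(0)} (trapezoid, 2 panels, h=0.8000): 0.346902
T_{2}^{(0)} (trapezoid, 4 panels, h=0.4000): 0.316157
T_{1}^{(1)} = 0.346902 + (0.346902 − 0.487414)/3 = 0.300065
T_{2}^{(1)} = 0.316157 + (0.316157 − 0.346902)/3 = 0.305909
T_{2}^{(2)} = 0.305909 + (0.305909 − 0.300065)/15 = 0.306299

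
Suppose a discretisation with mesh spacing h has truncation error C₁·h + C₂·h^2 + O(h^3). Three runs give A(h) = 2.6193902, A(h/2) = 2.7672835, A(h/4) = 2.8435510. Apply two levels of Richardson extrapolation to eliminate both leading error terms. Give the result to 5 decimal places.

2.92137

First eliminate the h term (factor 2^1 = 2):
  B₁ = (2·2.7672835 − 2.6193902)/1 = 2.9151768
  B₂ = (2·2.8435510 − 2.7672835)/1 = 2.9198185
Then eliminate the h^2 term (factor 2^2 = 4):
  (4·2.9198185 − 2.9151768)/3 = 2.9213657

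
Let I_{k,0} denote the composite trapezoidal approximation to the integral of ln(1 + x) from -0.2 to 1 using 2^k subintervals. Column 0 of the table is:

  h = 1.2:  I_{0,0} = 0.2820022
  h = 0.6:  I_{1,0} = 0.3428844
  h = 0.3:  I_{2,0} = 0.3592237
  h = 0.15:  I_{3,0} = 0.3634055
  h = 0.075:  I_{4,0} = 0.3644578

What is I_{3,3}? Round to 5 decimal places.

0.36481

Richardson extrapolation on the trapezoidal column (denominator 4−1=3):
I_{1,1} = (4·0.3428844 − 0.2820022) / 3 = 0.3631785
I_{2,1} = 0.3592237 + (0.3592237 − 0.3428844)/3 = 0.3646701
I_{3,1} = 0.3634055 + (0.3634055 − 0.3592237)/3 = 0.3647994
I_{2,2} = (16·0.3646701 − 0.3631785) / 15 = 0.3647695
I_{3,2} = (16·0.3647994 − 0.3646701) / 15 = 0.3648080
I_{3,3} = 0.3648080 + (0.3648080 − 0.3647695)/63 = 0.3648086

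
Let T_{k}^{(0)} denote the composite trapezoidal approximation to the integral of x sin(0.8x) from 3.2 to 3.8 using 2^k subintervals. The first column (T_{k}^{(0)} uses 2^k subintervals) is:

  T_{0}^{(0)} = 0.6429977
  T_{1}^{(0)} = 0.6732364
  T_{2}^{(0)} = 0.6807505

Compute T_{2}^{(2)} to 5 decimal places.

T_{1}^{(1)} = (4·0.6732364 − 0.6429977) / 3 = 0.6833160
T_{2}^{(1)} = (4·0.6807505 − 0.6732364) / 3 = 0.6832552
T_{2}^{(2)} = 0.6832552 + (0.6832552 − 0.6833160)/15 = 0.6832511
(Column j=1 coincides with Simpson's rule on the same nodes.)

0.68325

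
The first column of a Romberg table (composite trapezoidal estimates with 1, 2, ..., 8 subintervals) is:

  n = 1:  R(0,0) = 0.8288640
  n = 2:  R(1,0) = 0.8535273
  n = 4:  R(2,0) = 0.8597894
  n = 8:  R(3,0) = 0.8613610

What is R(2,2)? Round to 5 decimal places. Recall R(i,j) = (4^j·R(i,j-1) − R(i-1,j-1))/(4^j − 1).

0.86189

Richardson extrapolation on the trapezoidal column (denominator 4−1=3):
R(1,1) = 0.8535273 + (0.8535273 − 0.8288640)/3 = 0.8617484
R(2,1) = (4·0.8597894 − 0.8535273) / 3 = 0.8618768
R(2,2) = (16·0.8618768 − 0.8617484) / 15 = 0.8618854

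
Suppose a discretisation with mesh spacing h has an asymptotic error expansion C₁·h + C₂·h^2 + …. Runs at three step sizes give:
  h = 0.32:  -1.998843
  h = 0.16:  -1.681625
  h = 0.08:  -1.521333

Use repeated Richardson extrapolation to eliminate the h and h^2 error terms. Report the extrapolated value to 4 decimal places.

First eliminate the h term (factor 2^1 = 2):
  B₁ = (2·(-1.681625) − (-1.998843))/1 = -1.364407
  B₂ = (2·(-1.521333) − (-1.681625))/1 = -1.361041
Then eliminate the h^2 term (factor 2^2 = 4):
  (4·(-1.361041) − (-1.364407))/3 = -1.359919

-1.3599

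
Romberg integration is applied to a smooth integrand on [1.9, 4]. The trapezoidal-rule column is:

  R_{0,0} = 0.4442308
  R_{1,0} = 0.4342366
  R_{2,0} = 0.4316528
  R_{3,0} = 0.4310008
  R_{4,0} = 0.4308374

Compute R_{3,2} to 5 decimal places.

Richardson extrapolation on the trapezoidal column (denominator 4−1=3):
R_{2,1} = 0.4316528 + (0.4316528 − 0.4342366)/3 = 0.4307915
R_{3,1} = (4·0.4310008 − 0.4316528) / 3 = 0.4307835
R_{3,2} = 0.4307835 + (0.4307835 − 0.4307915)/15 = 0.4307830

0.43078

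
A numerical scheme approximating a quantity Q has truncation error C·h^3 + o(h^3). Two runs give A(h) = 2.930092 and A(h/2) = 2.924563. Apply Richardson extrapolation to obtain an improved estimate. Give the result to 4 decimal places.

2.9238

Extrapolated value = (8·A(h/2) − A(h)) / (8 − 1)
= (8·2.924563 − 2.930092) / 7
= 20.466412 / 7 = 2.923773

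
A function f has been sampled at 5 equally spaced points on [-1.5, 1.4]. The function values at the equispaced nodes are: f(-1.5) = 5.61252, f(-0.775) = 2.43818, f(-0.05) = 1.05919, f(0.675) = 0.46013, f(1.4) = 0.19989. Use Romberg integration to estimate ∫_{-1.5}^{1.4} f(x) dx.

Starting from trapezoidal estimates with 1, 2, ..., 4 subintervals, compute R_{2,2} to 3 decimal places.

4.709

R_{0,0} (trapezoid, 1 panel, h=2.9000): 8.42799
R_{1,0} (trapezoid, 2 panels, h=1.4500): 5.74982
R_{2,0} (trapezoid, 4 panels, h=0.7250): 4.97619
R_{1,1} = 5.74982 + (5.74982 − 8.42799)/3 = 4.85710
R_{2,1} = 4.97619 + (4.97619 − 5.74982)/3 = 4.71831
R_{2,2} = 4.71831 + (4.71831 − 4.85710)/15 = 4.70906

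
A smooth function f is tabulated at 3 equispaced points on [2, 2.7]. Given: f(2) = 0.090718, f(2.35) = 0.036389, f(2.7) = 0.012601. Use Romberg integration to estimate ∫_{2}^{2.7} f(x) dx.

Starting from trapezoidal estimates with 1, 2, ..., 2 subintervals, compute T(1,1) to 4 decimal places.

T(0,0) (trapezoid, 1 panel, h=0.7000): 0.036162
T(1,0) (trapezoid, 2 panels, h=0.3500): 0.030817
T(1,1) = 0.030817 + (0.030817 − 0.036162)/3 = 0.029035

0.0290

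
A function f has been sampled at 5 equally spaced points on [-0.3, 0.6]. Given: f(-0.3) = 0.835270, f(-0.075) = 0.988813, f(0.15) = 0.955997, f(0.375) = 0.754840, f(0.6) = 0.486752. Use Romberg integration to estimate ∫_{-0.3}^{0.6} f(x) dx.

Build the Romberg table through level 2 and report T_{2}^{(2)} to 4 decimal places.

0.7652

T_{0}^{(0)} (trapezoid, 1 panel, h=0.9000): 0.594910
T_{1}^{(0)} (trapezoid, 2 panels, h=0.4500): 0.727654
T_{2}^{(0)} (trapezoid, 4 panels, h=0.2250): 0.756149
T_{1}^{(1)} = 0.727654 + (0.727654 − 0.594910)/3 = 0.771902
T_{2}^{(1)} = 0.756149 + (0.756149 − 0.727654)/3 = 0.765647
T_{2}^{(2)} = 0.765647 + (0.765647 − 0.771902)/15 = 0.765230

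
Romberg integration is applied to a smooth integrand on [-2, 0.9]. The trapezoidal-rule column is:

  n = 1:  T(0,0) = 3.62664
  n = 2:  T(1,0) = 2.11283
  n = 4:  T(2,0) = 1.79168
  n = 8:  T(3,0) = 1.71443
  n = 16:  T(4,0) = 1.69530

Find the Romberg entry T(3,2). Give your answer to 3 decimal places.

Richardson extrapolation on the trapezoidal column (denominator 4−1=3):
T(2,1) = 1.79168 + (1.79168 − 2.11283)/3 = 1.68463
T(3,1) = (4·1.71443 − 1.79168) / 3 = 1.68868
T(3,2) = 1.68868 + (1.68868 − 1.68463)/15 = 1.68895

1.689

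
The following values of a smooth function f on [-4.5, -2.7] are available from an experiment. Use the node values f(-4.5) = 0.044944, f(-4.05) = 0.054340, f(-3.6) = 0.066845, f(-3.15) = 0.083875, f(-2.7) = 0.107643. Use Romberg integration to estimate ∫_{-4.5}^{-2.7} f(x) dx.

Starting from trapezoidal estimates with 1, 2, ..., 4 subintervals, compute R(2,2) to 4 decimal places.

0.1259

R(0,0) (trapezoid, 1 panel, h=1.8000): 0.137328
R(1,0) (trapezoid, 2 panels, h=0.9000): 0.128825
R(2,0) (trapezoid, 4 panels, h=0.4500): 0.126609
R(1,1) = 0.128825 + (0.128825 − 0.137328)/3 = 0.125991
R(2,1) = 0.126609 + (0.126609 − 0.128825)/3 = 0.125870
R(2,2) = 0.125870 + (0.125870 − 0.125991)/15 = 0.125862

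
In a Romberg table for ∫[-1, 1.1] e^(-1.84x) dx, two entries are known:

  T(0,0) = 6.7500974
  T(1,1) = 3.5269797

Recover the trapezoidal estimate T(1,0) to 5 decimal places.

4.33276

From T(1,1) = (4·T(1,0) − T(0,0))/3, solve for T(1,0):
4·T(1,0) = 3·3.5269797 + 6.7500974 = 17.3310365
T(1,0) = 4.3327591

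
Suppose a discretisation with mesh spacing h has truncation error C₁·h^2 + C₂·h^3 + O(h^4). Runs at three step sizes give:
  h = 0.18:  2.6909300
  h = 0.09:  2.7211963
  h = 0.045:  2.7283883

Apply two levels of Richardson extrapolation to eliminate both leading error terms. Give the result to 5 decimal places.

First eliminate the h^2 term (factor 2^2 = 4):
  B₁ = (4·2.7211963 − 2.6909300)/3 = 2.7312851
  B₂ = (4·2.7283883 − 2.7211963)/3 = 2.7307856
Then eliminate the h^3 term (factor 2^3 = 8):
  (8·2.7307856 − 2.7312851)/7 = 2.7307142

2.73071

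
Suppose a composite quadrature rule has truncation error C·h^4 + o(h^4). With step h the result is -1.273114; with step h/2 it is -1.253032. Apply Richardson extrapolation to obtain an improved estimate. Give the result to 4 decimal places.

-1.2517

The leading error scales as h^4; refining by a factor of 2 reduces it by 2^4 = 16.
Extrapolated value = (16·A(h/2) − A(h)) / (16 − 1)
= (16·(-1.253032) − (-1.273114)) / 15
= -18.775398 / 15 = -1.251693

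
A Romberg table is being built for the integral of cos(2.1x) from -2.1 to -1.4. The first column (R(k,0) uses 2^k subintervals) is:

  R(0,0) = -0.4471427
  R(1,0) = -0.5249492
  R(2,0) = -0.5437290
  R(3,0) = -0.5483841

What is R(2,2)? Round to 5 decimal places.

R(1,1) = (4·(-0.5249492) − (-0.4471427)) / 3 = -0.5508847
R(2,1) = -0.5437290 + (-0.5437290 − (-0.5249492))/3 = -0.5499889
R(2,2) = (16·(-0.5499889) − (-0.5508847)) / 15 = -0.5499292
(Column j=1 coincides with Simpson's rule on the same nodes.)

-0.54993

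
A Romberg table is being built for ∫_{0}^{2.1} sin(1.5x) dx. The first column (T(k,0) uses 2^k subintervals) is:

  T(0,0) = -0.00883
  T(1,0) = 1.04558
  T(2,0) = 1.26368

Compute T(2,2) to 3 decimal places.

T(1,1) = (4·1.04558 − (-0.00883)) / 3 = 1.39705
T(2,1) = (4·1.26368 − 1.04558) / 3 = 1.33638
T(2,2) = 1.33638 + (1.33638 − 1.39705)/15 = 1.33234

1.332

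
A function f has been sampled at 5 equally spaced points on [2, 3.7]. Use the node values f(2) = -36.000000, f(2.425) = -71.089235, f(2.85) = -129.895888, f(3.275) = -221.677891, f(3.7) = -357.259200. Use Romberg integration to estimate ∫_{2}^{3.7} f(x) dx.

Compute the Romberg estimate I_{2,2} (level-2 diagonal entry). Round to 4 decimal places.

-258.4021

I_{0,0} (trapezoid, 1 panel, h=1.7000): -334.270320
I_{1,0} (trapezoid, 2 panels, h=0.8500): -277.546665
I_{2,0} (trapezoid, 4 panels, h=0.4250): -263.199361
I_{1,1} = -277.546665 + (-277.546665 − (-334.270320))/3 = -258.638780
I_{2,1} = -263.199361 + (-263.199361 − (-277.546665))/3 = -258.416926
I_{2,2} = -258.416926 + (-258.416926 − (-258.638780))/15 = -258.402136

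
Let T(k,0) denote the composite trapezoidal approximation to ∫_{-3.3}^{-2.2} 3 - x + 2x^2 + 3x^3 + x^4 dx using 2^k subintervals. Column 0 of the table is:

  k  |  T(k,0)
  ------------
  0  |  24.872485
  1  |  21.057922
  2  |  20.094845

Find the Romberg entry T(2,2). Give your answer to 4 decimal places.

19.7730

Richardson extrapolation on the trapezoidal column (denominator 4−1=3):
T(1,1) = (4·21.057922 − 24.872485) / 3 = 19.786401
T(2,1) = 20.094845 + (20.094845 − 21.057922)/3 = 19.773819
T(2,2) = 19.773819 + (19.773819 − 19.786401)/15 = 19.772980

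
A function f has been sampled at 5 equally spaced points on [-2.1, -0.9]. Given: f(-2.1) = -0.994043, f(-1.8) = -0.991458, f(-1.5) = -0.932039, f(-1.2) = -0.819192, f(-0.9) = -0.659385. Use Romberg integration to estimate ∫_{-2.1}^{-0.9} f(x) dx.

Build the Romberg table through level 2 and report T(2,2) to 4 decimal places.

T(0,0) (trapezoid, 1 panel, h=1.2000): -0.992057
T(1,0) (trapezoid, 2 panels, h=0.6000): -1.055252
T(2,0) (trapezoid, 4 panels, h=0.3000): -1.070821
T(1,1) = -1.055252 + (-1.055252 − (-0.992057))/3 = -1.076317
T(2,1) = -1.070821 + (-1.070821 − (-1.055252))/3 = -1.076011
T(2,2) = -1.076011 + (-1.076011 − (-1.076317))/15 = -1.075991

-1.0760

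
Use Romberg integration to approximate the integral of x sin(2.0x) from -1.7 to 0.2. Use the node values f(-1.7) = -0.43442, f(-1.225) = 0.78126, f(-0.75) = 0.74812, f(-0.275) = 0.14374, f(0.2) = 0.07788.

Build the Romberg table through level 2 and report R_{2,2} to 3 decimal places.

R_{0,0} (trapezoid, 1 panel, h=1.9000): -0.33871
R_{1,0} (trapezoid, 2 panels, h=0.9500): 0.54136
R_{2,0} (trapezoid, 4 panels, h=0.4750): 0.71005
R_{1,1} = 0.54136 + (0.54136 − (-0.33871))/3 = 0.83472
R_{2,1} = 0.71005 + (0.71005 − 0.54136)/3 = 0.76628
R_{2,2} = 0.76628 + (0.76628 − 0.83472)/15 = 0.76172

0.762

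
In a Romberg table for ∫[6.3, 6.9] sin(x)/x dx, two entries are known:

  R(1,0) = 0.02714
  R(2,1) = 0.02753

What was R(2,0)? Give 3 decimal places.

From R(2,1) = (4·R(2,0) − R(1,0))/3, solve for R(2,0):
4·R(2,0) = 3·0.02753 + 0.02714 = 0.10973
R(2,0) = 0.02743

0.027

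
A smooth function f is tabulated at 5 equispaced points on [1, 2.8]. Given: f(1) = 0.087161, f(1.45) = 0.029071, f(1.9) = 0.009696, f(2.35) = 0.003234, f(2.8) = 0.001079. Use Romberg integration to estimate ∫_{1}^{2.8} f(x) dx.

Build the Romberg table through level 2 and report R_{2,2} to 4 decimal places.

0.0354

R_{0,0} (trapezoid, 1 panel, h=1.8000): 0.079416
R_{1,0} (trapezoid, 2 panels, h=0.9000): 0.048434
R_{2,0} (trapezoid, 4 panels, h=0.4500): 0.038754
R_{1,1} = 0.048434 + (0.048434 − 0.079416)/3 = 0.038107
R_{2,1} = 0.038754 + (0.038754 − 0.048434)/3 = 0.035527
R_{2,2} = 0.035527 + (0.035527 − 0.038107)/15 = 0.035355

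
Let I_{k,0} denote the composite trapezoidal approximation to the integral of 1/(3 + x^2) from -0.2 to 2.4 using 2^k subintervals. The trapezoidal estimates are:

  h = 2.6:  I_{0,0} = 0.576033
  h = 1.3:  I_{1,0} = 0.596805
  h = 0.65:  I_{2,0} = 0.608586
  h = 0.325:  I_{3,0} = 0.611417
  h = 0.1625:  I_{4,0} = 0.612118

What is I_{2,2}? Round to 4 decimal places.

I_{1,1} = 0.596805 + (0.596805 − 0.576033)/3 = 0.603729
I_{2,1} = (4·0.608586 − 0.596805) / 3 = 0.612513
I_{2,2} = (16·0.612513 − 0.603729) / 15 = 0.613099

0.6131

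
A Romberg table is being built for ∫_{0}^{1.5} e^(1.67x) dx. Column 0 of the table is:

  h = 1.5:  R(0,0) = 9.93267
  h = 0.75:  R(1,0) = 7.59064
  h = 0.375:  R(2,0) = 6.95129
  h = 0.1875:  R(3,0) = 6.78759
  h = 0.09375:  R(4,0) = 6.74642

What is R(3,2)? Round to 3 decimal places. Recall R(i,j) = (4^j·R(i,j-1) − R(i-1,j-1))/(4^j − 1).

Richardson extrapolation on the trapezoidal column (denominator 4−1=3):
R(2,1) = (4·6.95129 − 7.59064) / 3 = 6.73817
R(3,1) = 6.78759 + (6.78759 − 6.95129)/3 = 6.73302
R(3,2) = 6.73302 + (6.73302 − 6.73817)/15 = 6.73268

6.733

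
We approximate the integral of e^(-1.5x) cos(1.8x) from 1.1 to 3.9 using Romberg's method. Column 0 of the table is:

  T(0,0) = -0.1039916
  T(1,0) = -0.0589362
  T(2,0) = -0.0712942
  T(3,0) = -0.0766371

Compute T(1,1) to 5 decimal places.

Richardson extrapolation on the trapezoidal column (denominator 4−1=3):
T(1,1) = -0.0589362 + (-0.0589362 − (-0.1039916))/3 = -0.0439177

-0.04392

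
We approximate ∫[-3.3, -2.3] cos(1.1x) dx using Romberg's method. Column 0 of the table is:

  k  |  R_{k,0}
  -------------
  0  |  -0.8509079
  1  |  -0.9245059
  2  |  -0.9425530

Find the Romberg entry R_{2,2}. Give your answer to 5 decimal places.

Richardson extrapolation on the trapezoidal column (denominator 4−1=3):
R_{1,1} = (4·(-0.9245059) − (-0.8509079)) / 3 = -0.9490386
R_{2,1} = -0.9425530 + (-0.9425530 − (-0.9245059))/3 = -0.9485687
R_{2,2} = (16·(-0.9485687) − (-0.9490386)) / 15 = -0.9485374
(Column j=1 coincides with Simpson's rule on the same nodes.)

-0.94854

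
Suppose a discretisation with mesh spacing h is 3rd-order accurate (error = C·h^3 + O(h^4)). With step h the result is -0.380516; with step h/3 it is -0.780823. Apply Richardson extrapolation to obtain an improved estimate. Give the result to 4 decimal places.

-0.7962

Extrapolated value = (27·A(h/3) − A(h)) / (27 − 1)
= (27·(-0.780823) − (-0.380516)) / 26
= -20.701705 / 26 = -0.796219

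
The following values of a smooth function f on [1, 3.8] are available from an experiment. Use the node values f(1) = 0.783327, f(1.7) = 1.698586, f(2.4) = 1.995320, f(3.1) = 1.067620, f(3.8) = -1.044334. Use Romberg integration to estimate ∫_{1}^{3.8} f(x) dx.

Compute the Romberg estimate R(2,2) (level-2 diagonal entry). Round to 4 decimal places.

R(0,0) (trapezoid, 1 panel, h=2.8000): -0.365410
R(1,0) (trapezoid, 2 panels, h=1.4000): 2.610743
R(2,0) (trapezoid, 4 panels, h=0.7000): 3.241716
R(1,1) = 2.610743 + (2.610743 − (-0.365410))/3 = 3.602794
R(2,1) = 3.241716 + (3.241716 − 2.610743)/3 = 3.452040
R(2,2) = 3.452040 + (3.452040 − 3.602794)/15 = 3.441990

3.4420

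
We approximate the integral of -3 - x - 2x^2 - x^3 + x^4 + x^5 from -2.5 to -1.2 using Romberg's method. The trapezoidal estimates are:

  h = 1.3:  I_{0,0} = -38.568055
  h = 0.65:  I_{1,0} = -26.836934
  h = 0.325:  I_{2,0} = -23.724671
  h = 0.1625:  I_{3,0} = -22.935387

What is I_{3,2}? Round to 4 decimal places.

I_{2,1} = -23.724671 + (-23.724671 − (-26.836934))/3 = -22.687250
I_{3,1} = -22.935387 + (-22.935387 − (-23.724671))/3 = -22.672292
I_{3,2} = (16·(-22.672292) − (-22.687250)) / 15 = -22.671295

-22.6713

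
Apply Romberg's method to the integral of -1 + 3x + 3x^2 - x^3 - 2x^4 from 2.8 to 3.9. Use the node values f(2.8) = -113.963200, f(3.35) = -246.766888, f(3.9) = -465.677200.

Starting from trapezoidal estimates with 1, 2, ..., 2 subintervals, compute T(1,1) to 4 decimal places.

T(0,0) (trapezoid, 1 panel, h=1.1000): -318.802220
T(1,0) (trapezoid, 2 panels, h=0.5500): -295.122898
T(1,1) = -295.122898 + (-295.122898 − (-318.802220))/3 = -287.229791

-287.2298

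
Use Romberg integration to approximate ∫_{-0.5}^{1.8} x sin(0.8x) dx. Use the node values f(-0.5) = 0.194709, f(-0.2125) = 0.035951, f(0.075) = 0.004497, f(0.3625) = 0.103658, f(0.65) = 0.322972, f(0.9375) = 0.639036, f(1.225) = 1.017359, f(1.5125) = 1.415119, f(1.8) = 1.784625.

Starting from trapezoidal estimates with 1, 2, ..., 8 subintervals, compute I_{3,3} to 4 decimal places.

I_{0,0} (trapezoid, 1 panel, h=2.3000): 2.276234
I_{1,0} (trapezoid, 2 panels, h=1.1500): 1.509535
I_{2,0} (trapezoid, 4 panels, h=0.5750): 1.342335
I_{3,0} (trapezoid, 8 panels, h=0.2875): 1.301874
I_{1,1} = 1.509535 + (1.509535 − 2.276234)/3 = 1.253969
I_{2,1} = 1.342335 + (1.342335 − 1.509535)/3 = 1.286602
I_{3,1} = 1.301874 + (1.301874 − 1.342335)/3 = 1.288387
I_{2,2} = 1.286602 + (1.286602 − 1.253969)/15 = 1.288778
I_{3,2} = 1.288387 + (1.288387 − 1.286602)/15 = 1.288506
I_{3,3} = 1.288506 + (1.288506 − 1.288778)/63 = 1.288502

1.2885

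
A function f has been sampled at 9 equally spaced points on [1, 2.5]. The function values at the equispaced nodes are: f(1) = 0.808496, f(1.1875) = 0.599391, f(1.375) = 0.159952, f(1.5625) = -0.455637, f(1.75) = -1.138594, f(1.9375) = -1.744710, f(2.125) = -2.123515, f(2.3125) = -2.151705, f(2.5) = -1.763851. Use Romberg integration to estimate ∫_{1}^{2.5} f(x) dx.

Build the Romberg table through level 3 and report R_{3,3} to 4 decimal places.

-1.3856

R_{0,0} (trapezoid, 1 panel, h=1.5000): -0.716516
R_{1,0} (trapezoid, 2 panels, h=0.7500): -1.212204
R_{2,0} (trapezoid, 4 panels, h=0.3750): -1.342438
R_{3,0} (trapezoid, 8 panels, h=0.1875): -1.374843
R_{1,1} = -1.212204 + (-1.212204 − (-0.716516))/3 = -1.377433
R_{2,1} = -1.342438 + (-1.342438 − (-1.212204))/3 = -1.385849
R_{3,1} = -1.374843 + (-1.374843 − (-1.342438))/3 = -1.385645
R_{2,2} = -1.385849 + (-1.385849 − (-1.377433))/15 = -1.386410
R_{3,2} = -1.385645 + (-1.385645 − (-1.385849))/15 = -1.385631
R_{3,3} = -1.385631 + (-1.385631 − (-1.386410))/63 = -1.385619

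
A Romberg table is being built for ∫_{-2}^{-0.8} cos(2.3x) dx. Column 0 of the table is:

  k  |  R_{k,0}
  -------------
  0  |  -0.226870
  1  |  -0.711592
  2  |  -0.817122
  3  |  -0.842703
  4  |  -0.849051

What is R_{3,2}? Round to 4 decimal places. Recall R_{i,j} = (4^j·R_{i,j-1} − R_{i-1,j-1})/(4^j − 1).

-0.8512

Richardson extrapolation on the trapezoidal column (denominator 4−1=3):
R_{2,1} = -0.817122 + (-0.817122 − (-0.711592))/3 = -0.852299
R_{3,1} = -0.842703 + (-0.842703 − (-0.817122))/3 = -0.851230
R_{3,2} = (16·(-0.851230) − (-0.852299)) / 15 = -0.851159
(Column j=1 coincides with Simpson's rule on the same nodes.)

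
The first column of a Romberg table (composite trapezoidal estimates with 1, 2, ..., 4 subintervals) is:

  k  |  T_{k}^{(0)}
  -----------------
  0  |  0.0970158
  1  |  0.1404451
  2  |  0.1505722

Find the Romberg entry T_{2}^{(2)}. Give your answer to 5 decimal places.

0.15388

Richardson extrapolation on the trapezoidal column (denominator 4−1=3):
T_{1}^{(1)} = 0.1404451 + (0.1404451 − 0.0970158)/3 = 0.1549215
T_{2}^{(1)} = 0.1505722 + (0.1505722 − 0.1404451)/3 = 0.1539479
T_{2}^{(2)} = 0.1539479 + (0.1539479 − 0.1549215)/15 = 0.1538830
(Column j=1 coincides with Simpson's rule on the same nodes.)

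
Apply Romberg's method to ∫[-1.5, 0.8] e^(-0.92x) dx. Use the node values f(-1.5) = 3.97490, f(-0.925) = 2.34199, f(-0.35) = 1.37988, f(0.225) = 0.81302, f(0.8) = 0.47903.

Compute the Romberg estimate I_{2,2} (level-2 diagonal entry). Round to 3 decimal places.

3.800

I_{0,0} (trapezoid, 1 panel, h=2.3000): 5.12202
I_{1,0} (trapezoid, 2 panels, h=1.1500): 4.14787
I_{2,0} (trapezoid, 4 panels, h=0.5750): 3.88807
I_{1,1} = 4.14787 + (4.14787 − 5.12202)/3 = 3.82315
I_{2,1} = 3.88807 + (3.88807 − 4.14787)/3 = 3.80147
I_{2,2} = 3.80147 + (3.80147 − 3.82315)/15 = 3.80002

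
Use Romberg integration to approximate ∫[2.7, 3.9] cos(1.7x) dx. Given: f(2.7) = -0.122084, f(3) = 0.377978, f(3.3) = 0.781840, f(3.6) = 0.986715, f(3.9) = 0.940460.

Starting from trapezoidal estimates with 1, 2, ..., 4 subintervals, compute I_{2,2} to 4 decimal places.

I_{0,0} (trapezoid, 1 panel, h=1.2000): 0.491026
I_{1,0} (trapezoid, 2 panels, h=0.6000): 0.714617
I_{2,0} (trapezoid, 4 panels, h=0.3000): 0.766716
I_{1,1} = 0.714617 + (0.714617 − 0.491026)/3 = 0.789147
I_{2,1} = 0.766716 + (0.766716 − 0.714617)/3 = 0.784082
I_{2,2} = 0.784082 + (0.784082 − 0.789147)/15 = 0.783744

0.7837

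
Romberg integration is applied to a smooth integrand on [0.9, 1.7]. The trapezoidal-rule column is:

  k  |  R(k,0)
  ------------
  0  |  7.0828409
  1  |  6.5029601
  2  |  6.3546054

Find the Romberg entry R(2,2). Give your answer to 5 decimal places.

6.30485

Richardson extrapolation on the trapezoidal column (denominator 4−1=3):
R(1,1) = 6.5029601 + (6.5029601 − 7.0828409)/3 = 6.3096665
R(2,1) = (4·6.3546054 − 6.5029601) / 3 = 6.3051538
R(2,2) = (16·6.3051538 − 6.3096665) / 15 = 6.3048530
(Column j=1 coincides with Simpson's rule on the same nodes.)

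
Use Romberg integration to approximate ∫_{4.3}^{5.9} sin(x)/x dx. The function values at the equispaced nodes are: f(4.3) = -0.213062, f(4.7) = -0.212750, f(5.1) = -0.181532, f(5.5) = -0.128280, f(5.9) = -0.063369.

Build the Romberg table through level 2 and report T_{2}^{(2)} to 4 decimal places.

T_{0}^{(0)} (trapezoid, 1 panel, h=1.6000): -0.221145
T_{1}^{(0)} (trapezoid, 2 panels, h=0.8000): -0.255798
T_{2}^{(0)} (trapezoid, 4 panels, h=0.4000): -0.264311
T_{1}^{(1)} = -0.255798 + (-0.255798 − (-0.221145))/3 = -0.267349
T_{2}^{(1)} = -0.264311 + (-0.264311 − (-0.255798))/3 = -0.267149
T_{2}^{(2)} = -0.267149 + (-0.267149 − (-0.267349))/15 = -0.267136

-0.2671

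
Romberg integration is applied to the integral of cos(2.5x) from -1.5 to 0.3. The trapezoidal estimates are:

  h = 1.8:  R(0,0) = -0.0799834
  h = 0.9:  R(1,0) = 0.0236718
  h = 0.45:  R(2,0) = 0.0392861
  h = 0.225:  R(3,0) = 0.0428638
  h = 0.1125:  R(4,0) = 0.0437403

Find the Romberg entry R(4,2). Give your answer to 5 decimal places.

Richardson extrapolation on the trapezoidal column (denominator 4−1=3):
R(3,1) = 0.0428638 + (0.0428638 − 0.0392861)/3 = 0.0440564
R(4,1) = 0.0437403 + (0.0437403 − 0.0428638)/3 = 0.0440325
R(4,2) = (16·0.0440325 − 0.0440564) / 15 = 0.0440309

0.04403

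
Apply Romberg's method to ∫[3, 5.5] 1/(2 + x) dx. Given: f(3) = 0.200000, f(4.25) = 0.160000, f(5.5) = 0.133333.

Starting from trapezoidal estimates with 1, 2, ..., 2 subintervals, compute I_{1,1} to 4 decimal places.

I_{0,0} (trapezoid, 1 panel, h=2.5000): 0.416666
I_{1,0} (trapezoid, 2 panels, h=1.2500): 0.408333
I_{1,1} = 0.408333 + (0.408333 − 0.416666)/3 = 0.405555

0.4056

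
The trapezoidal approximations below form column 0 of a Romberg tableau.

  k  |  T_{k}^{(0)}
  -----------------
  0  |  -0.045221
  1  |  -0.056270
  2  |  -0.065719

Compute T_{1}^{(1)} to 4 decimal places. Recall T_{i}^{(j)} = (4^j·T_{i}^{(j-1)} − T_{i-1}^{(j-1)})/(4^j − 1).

Richardson extrapolation on the trapezoidal column (denominator 4−1=3):
T_{1}^{(1)} = -0.056270 + (-0.056270 − (-0.045221))/3 = -0.059953

-0.0600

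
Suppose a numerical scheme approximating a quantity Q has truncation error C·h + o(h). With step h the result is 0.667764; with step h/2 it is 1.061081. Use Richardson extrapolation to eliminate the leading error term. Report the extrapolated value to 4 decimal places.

The leading error scales as h; refining by a factor of 2 reduces it by 2^1 = 2.
Extrapolated value = (2·A(h/2) − A(h)) / (2 − 1)
= (2·1.061081 − 0.667764) / 1
= 1.454398 / 1 = 1.454398

1.4544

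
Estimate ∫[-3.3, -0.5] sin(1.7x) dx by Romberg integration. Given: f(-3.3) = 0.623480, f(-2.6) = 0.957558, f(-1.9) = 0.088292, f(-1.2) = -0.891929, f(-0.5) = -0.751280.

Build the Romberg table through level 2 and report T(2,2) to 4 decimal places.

T(0,0) (trapezoid, 1 panel, h=2.8000): -0.178920
T(1,0) (trapezoid, 2 panels, h=1.4000): 0.034149
T(2,0) (trapezoid, 4 panels, h=0.7000): 0.063015
T(1,1) = 0.034149 + (0.034149 − (-0.178920))/3 = 0.105172
T(2,1) = 0.063015 + (0.063015 − 0.034149)/3 = 0.072637
T(2,2) = 0.072637 + (0.072637 − 0.105172)/15 = 0.070468

0.0705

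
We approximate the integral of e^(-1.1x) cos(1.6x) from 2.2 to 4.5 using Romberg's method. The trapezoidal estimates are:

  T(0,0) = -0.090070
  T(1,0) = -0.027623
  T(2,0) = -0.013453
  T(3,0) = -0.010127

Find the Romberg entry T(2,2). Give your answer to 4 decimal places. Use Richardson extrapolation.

Richardson extrapolation on the trapezoidal column (denominator 4−1=3):
T(1,1) = -0.027623 + (-0.027623 − (-0.090070))/3 = -0.006807
T(2,1) = -0.013453 + (-0.013453 − (-0.027623))/3 = -0.008730
T(2,2) = (16·(-0.008730) − (-0.006807)) / 15 = -0.008858

-0.0089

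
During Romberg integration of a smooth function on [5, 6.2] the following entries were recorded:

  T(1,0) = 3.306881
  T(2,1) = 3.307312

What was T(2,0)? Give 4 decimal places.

3.3072

From T(2,1) = (4·T(2,0) − T(1,0))/3, solve for T(2,0):
4·T(2,0) = 3·3.307312 + 3.306881 = 13.228817
T(2,0) = 3.307204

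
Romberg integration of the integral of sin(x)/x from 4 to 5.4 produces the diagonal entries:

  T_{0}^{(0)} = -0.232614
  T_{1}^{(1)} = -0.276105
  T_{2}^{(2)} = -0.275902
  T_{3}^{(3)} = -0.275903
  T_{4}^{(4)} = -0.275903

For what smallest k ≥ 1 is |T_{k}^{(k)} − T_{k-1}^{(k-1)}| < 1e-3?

k = 2

|T_{1}^{(1)} − T_{0}^{(0)}| = 0.043491 ≥ 1e-3
|T_{2}^{(2)} − T_{1}^{(1)}| = 0.000203 < 1e-3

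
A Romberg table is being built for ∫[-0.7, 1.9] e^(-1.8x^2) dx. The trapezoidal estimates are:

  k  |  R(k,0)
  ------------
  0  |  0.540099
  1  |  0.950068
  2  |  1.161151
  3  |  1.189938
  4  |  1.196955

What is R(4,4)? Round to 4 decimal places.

1.1993

R(1,1) = (4·0.950068 − 0.540099) / 3 = 1.086724
R(2,1) = (4·1.161151 − 0.950068) / 3 = 1.231512
R(3,1) = (4·1.189938 − 1.161151) / 3 = 1.199534
R(4,1) = 1.196955 + (1.196955 − 1.189938)/3 = 1.199294
R(2,2) = (16·1.231512 − 1.086724) / 15 = 1.241165
R(3,2) = 1.199534 + (1.199534 − 1.231512)/15 = 1.197402
R(4,2) = (16·1.199294 − 1.199534) / 15 = 1.199278
R(3,3) = 1.197402 + (1.197402 − 1.241165)/63 = 1.196707
R(4,3) = 1.199278 + (1.199278 − 1.197402)/63 = 1.199308
R(4,4) = (256·1.199308 − 1.196707) / 255 = 1.199318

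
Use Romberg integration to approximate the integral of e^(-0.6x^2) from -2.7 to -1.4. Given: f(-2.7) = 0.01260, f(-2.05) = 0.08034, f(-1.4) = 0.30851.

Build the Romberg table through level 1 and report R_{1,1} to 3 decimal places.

R_{0,0} (trapezoid, 1 panel, h=1.3000): 0.20872
R_{1,0} (trapezoid, 2 panels, h=0.6500): 0.15658
R_{1,1} = 0.15658 + (0.15658 − 0.20872)/3 = 0.13920

0.139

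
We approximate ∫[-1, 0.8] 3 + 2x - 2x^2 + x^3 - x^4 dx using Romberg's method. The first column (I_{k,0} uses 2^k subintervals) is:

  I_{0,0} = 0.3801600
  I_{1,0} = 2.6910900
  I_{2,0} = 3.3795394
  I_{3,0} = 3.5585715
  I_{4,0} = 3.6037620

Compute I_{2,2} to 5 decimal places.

Richardson extrapolation on the trapezoidal column (denominator 4−1=3):
I_{1,1} = 2.6910900 + (2.6910900 − 0.3801600)/3 = 3.4614000
I_{2,1} = 3.3795394 + (3.3795394 − 2.6910900)/3 = 3.6090225
I_{2,2} = 3.6090225 + (3.6090225 − 3.4614000)/15 = 3.6188640

3.61886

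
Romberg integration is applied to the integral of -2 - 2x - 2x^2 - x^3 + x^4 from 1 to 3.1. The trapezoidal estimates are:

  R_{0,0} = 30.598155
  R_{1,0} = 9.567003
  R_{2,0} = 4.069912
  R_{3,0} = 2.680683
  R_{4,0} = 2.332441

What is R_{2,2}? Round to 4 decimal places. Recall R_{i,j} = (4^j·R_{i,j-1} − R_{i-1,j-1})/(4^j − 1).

2.2163

Richardson extrapolation on the trapezoidal column (denominator 4−1=3):
R_{1,1} = (4·9.567003 − 30.598155) / 3 = 2.556619
R_{2,1} = (4·4.069912 − 9.567003) / 3 = 2.237548
R_{2,2} = (16·2.237548 − 2.556619) / 15 = 2.216277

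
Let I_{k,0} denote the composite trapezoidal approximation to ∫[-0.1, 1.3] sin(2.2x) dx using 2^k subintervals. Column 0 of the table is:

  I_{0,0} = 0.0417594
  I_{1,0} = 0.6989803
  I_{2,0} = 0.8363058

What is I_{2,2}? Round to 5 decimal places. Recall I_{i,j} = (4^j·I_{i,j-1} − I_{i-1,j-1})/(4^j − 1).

Richardson extrapolation on the trapezoidal column (denominator 4−1=3):
I_{1,1} = (4·0.6989803 − 0.0417594) / 3 = 0.9180539
I_{2,1} = (4·0.8363058 − 0.6989803) / 3 = 0.8820810
I_{2,2} = (16·0.8820810 − 0.9180539) / 15 = 0.8796828
(Column j=1 coincides with Simpson's rule on the same nodes.)

0.87968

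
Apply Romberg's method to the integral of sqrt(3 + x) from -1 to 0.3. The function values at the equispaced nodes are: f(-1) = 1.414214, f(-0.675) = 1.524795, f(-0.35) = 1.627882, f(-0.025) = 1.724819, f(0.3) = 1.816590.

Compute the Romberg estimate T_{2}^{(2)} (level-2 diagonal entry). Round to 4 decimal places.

2.1109

T_{0}^{(0)} (trapezoid, 1 panel, h=1.3000): 2.100023
T_{1}^{(0)} (trapezoid, 2 panels, h=0.6500): 2.108135
T_{2}^{(0)} (trapezoid, 4 panels, h=0.3250): 2.110192
T_{1}^{(1)} = 2.108135 + (2.108135 − 2.100023)/3 = 2.110839
T_{2}^{(1)} = 2.110192 + (2.110192 − 2.108135)/3 = 2.110878
T_{2}^{(2)} = 2.110878 + (2.110878 − 2.110839)/15 = 2.110881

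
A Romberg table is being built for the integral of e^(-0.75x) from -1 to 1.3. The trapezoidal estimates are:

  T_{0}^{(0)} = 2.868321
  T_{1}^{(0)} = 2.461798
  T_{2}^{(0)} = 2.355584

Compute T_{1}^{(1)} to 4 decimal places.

T_{1}^{(1)} = 2.461798 + (2.461798 − 2.868321)/3 = 2.326290

2.3263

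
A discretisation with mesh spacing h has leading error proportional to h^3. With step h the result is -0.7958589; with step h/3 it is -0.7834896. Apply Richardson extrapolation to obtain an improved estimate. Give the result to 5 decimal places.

-0.78301

The leading error scales as h^3; refining by a factor of 3 reduces it by 3^3 = 27.
Extrapolated value = (27·A(h/3) − A(h)) / (27 − 1)
= (27·(-0.7834896) − (-0.7958589)) / 26
= -20.3583603 / 26 = -0.7830139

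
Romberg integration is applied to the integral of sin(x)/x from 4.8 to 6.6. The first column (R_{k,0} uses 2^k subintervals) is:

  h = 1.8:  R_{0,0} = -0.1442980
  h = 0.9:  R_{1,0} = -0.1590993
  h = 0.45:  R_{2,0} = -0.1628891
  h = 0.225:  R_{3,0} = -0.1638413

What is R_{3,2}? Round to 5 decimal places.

-0.16416

Richardson extrapolation on the trapezoidal column (denominator 4−1=3):
R_{2,1} = -0.1628891 + (-0.1628891 − (-0.1590993))/3 = -0.1641524
R_{3,1} = -0.1638413 + (-0.1638413 − (-0.1628891))/3 = -0.1641587
R_{3,2} = -0.1641587 + (-0.1641587 − (-0.1641524))/15 = -0.1641591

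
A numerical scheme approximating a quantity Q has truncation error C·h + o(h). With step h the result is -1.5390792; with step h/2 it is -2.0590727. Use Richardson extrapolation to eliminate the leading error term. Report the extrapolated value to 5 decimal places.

Extrapolated value = (2·A(h/2) − A(h)) / (2 − 1)
= (2·(-2.0590727) − (-1.5390792)) / 1
= -2.5790662 / 1 = -2.5790662

-2.57907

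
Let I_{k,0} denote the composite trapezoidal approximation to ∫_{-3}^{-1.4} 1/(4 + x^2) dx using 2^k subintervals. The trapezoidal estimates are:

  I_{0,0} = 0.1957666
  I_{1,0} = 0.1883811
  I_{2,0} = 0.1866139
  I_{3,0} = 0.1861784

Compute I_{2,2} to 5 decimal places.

0.18603

Richardson extrapolation on the trapezoidal column (denominator 4−1=3):
I_{1,1} = (4·0.1883811 − 0.1957666) / 3 = 0.1859193
I_{2,1} = 0.1866139 + (0.1866139 − 0.1883811)/3 = 0.1860248
I_{2,2} = 0.1860248 + (0.1860248 − 0.1859193)/15 = 0.1860318
(Column j=1 coincides with Simpson's rule on the same nodes.)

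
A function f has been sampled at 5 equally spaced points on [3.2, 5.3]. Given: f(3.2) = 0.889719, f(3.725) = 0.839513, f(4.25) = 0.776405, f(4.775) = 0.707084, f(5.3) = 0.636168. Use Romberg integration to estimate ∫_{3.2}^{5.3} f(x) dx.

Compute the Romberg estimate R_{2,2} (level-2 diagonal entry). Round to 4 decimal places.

1.6214

R_{0,0} (trapezoid, 1 panel, h=2.1000): 1.602181
R_{1,0} (trapezoid, 2 panels, h=1.0500): 1.616316
R_{2,0} (trapezoid, 4 panels, h=0.5250): 1.620121
R_{1,1} = 1.616316 + (1.616316 − 1.602181)/3 = 1.621028
R_{2,1} = 1.620121 + (1.620121 − 1.616316)/3 = 1.621389
R_{2,2} = 1.621389 + (1.621389 − 1.621028)/15 = 1.621413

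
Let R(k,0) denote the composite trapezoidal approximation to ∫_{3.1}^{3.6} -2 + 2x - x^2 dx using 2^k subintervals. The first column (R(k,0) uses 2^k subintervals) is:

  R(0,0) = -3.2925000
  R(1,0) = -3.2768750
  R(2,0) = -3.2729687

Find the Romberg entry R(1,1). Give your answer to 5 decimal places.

-3.27167

Richardson extrapolation on the trapezoidal column (denominator 4−1=3):
R(1,1) = -3.2768750 + (-3.2768750 − (-3.2925000))/3 = -3.2716667
(Column j=1 coincides with Simpson's rule on the same nodes.)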